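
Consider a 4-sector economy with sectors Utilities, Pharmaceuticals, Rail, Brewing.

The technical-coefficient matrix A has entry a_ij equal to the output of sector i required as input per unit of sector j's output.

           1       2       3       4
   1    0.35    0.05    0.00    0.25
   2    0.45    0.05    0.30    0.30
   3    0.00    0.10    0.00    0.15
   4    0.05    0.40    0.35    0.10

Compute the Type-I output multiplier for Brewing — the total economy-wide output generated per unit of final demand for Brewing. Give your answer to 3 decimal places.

m_4 = 3.890

I − A =
  [   0.65    -0.05     0.00    -0.25]
  [  -0.45     0.95    -0.30    -0.30]
  [   0.00    -0.10     1.00    -0.15]
  [  -0.05    -0.40    -0.35     0.90]
Compute the cofactors C_ij = (−1)^(i+j)·(3×3 minor ij) of I−A; the adjugate is their transpose:
adj(I−A) = Cᵀ =
  [ 0.629625   0.151125   0.131875   0.247250]
  [ 0.398625   0.538375   0.279375   0.336750]
  [ 0.076125   0.096625   0.399875   0.120000]
  [ 0.241750   0.285250   0.287000   0.575500]
det(I−A) = Σ_j (I−A)_1j·C_1j = (0.65)(0.629625) + (-0.05)(0.398625) + (0.00)(0.076125) + (-0.25)(0.241750) = 0.3288875
(I − A)⁻¹ = adj(I−A) / det(I−A) ≈
  [   1.9144     0.4595     0.4010     0.7518]
  [   1.2120     1.6370     0.8495     1.0239]
  [   0.2315     0.2938     1.2158     0.3649]
  [   0.7351     0.8673     0.8726     1.7498]
The output multiplier for sector j is the column-j sum of the Leontief inverse (I − A)⁻¹ = adj(I−A) / det(I−A).
Column 4 of adj(I−A): (0.247250, 0.336750, 0.120000, 0.575500); det(I−A) = 0.3288875.
m_4 = (0.247250 + 0.336750 + 0.120000 + 0.575500) / 0.3288875 = 1.2795 / 0.3288875 ≈ 3.890.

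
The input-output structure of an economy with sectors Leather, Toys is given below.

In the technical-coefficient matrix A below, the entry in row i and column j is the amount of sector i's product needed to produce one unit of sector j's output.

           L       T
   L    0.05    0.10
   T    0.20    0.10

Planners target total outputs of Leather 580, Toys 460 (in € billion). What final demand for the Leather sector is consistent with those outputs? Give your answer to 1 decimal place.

I − A =
  [   0.95    -0.10]
  [  -0.20     0.90]
d = (I − A) x:
  d_L = (+0.95)·580 + (-0.10)·460 = 505.0
  d_T = (-0.20)·580 + (+0.90)·460 = 298.0

d_L = 505.0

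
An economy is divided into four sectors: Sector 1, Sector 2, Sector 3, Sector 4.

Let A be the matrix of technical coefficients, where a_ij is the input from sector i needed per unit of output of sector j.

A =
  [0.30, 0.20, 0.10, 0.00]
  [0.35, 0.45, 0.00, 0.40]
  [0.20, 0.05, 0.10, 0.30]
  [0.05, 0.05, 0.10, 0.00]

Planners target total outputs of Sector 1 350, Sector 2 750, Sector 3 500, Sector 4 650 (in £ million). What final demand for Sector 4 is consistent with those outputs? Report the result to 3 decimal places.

I − A =
  [   0.70    -0.20    -0.10     0.00]
  [  -0.35     0.55     0.00    -0.40]
  [  -0.20    -0.05     0.90    -0.30]
  [  -0.05    -0.05    -0.10     1.00]
d = (I − A) x:
  d_1 = (+0.70)·350 + (-0.20)·750 + (-0.10)·500 + (+0.00)·650 = 45.000
  d_2 = (-0.35)·350 + (+0.55)·750 + (+0.00)·500 + (-0.40)·650 = 30.000
  d_3 = (-0.20)·350 + (-0.05)·750 + (+0.90)·500 + (-0.30)·650 = 147.500
  d_4 = (-0.05)·350 + (-0.05)·750 + (-0.10)·500 + (+1.00)·650 = 545.000

d_4 = 545.000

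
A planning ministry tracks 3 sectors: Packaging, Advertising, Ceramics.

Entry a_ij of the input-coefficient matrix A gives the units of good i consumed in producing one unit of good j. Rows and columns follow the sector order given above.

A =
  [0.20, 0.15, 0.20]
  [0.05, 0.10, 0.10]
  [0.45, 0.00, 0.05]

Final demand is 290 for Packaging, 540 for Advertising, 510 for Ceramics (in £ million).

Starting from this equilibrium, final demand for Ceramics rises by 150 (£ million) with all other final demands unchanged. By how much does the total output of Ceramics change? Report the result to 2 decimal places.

I − A =
  [   0.80    -0.15    -0.20]
  [  -0.05     0.90    -0.10]
  [  -0.45     0.00     0.95]
Cofactors of I−A, C_ij = (−1)^(i+j)·(minor ij) (rows/columns in the sector order above):
  C_11 = (0.90)(0.95) − (-0.10)(0.00) = 0.8550
  C_12 = −[(-0.05)(0.95) − (-0.10)(-0.45)] = 0.0925
  C_13 = (-0.05)(0.00) − (0.90)(-0.45) = 0.4050
  C_21 = −[(-0.15)(0.95) − (-0.20)(0.00)] = 0.1425
  C_22 = (0.80)(0.95) − (-0.20)(-0.45) = 0.6700
  C_23 = −[(0.80)(0.00) − (-0.15)(-0.45)] = 0.0675
  C_31 = (-0.15)(-0.10) − (-0.20)(0.90) = 0.1950
  C_32 = −[(0.80)(-0.10) − (-0.20)(-0.05)] = 0.0900
  C_33 = (0.80)(0.90) − (-0.15)(-0.05) = 0.7125
det(I−A) = Σ_j (I−A)_1j·C_1j = (0.80)(0.8550) + (-0.15)(0.0925) + (-0.20)(0.4050) = 0.589125
adj(I−A) = Cᵀ =
  [ 0.8550   0.1425   0.1950]
  [ 0.0925   0.6700   0.0900]
  [ 0.4050   0.0675   0.7125]
(I − A)⁻¹ = adj(I−A) / det(I−A) ≈
  [   1.4513     0.2419     0.3310]
  [   0.1570     1.1373     0.1528]
  [   0.6875     0.1146     1.2094]
Δx = (I − A)⁻¹ Δd with Δd having +150 in the Ceramics component and 0 elsewhere.
So Δx_C = L_CC · (+150), where L_CC = adj(I−A)_CC / det(I−A) = 0.7125 / 0.589125.
Δx_C = 0.7125 × (+150) / 0.589125 = 106.875 / 0.589125 ≈ 181.41.

Δx_C = 181.41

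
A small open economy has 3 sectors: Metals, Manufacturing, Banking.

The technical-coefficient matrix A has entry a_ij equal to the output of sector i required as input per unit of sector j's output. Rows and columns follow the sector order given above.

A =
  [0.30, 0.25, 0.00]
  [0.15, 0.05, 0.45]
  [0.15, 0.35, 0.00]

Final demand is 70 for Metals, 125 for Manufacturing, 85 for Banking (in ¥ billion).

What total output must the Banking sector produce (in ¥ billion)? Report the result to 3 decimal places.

x_3 = 204.447

I − A =
  [   0.70    -0.25     0.00]
  [  -0.15     0.95    -0.45]
  [  -0.15    -0.35     1.00]
Cofactors of I−A, C_ij = (−1)^(i+j)·(minor ij) (rows/columns in the sector order above):
  C_11 = (0.95)(1.00) − (-0.45)(-0.35) = 0.7925
  C_12 = −[(-0.15)(1.00) − (-0.45)(-0.15)] = 0.2175
  C_13 = (-0.15)(-0.35) − (0.95)(-0.15) = 0.1950
  C_21 = −[(-0.25)(1.00) − (0.00)(-0.35)] = 0.2500
  C_22 = (0.70)(1.00) − (0.00)(-0.15) = 0.7000
  C_23 = −[(0.70)(-0.35) − (-0.25)(-0.15)] = 0.2825
  C_31 = (-0.25)(-0.45) − (0.00)(0.95) = 0.1125
  C_32 = −[(0.70)(-0.45) − (0.00)(-0.15)] = 0.3150
  C_33 = (0.70)(0.95) − (-0.25)(-0.15) = 0.6275
det(I−A) = Σ_j (I−A)_1j·C_1j = (0.70)(0.7925) + (-0.25)(0.2175) + (0.00)(0.1950) = 0.500375
adj(I−A) = Cᵀ =
  [ 0.7925   0.2500   0.1125]
  [ 0.2175   0.7000   0.3150]
  [ 0.1950   0.2825   0.6275]
(I − A)⁻¹ = adj(I−A) / det(I−A) ≈
  [   1.5838     0.4996     0.2248]
  [   0.4347     1.3990     0.6295]
  [   0.3897     0.5646     1.2541]
x = (I − A)⁻¹ d = adj(I−A)·d / det(I−A), with det(I−A) = 0.500375:
  x_1 = (0.7925·70 + 0.2500·125 + 0.1125·85) / 0.500375 = 96.2875 / 0.500375 ≈ 192.431
  x_2 = (0.2175·70 + 0.7000·125 + 0.3150·85) / 0.500375 = 129.50 / 0.500375 ≈ 258.806
  x_3 = (0.1950·70 + 0.2825·125 + 0.6275·85) / 0.500375 = 102.30 / 0.500375 ≈ 204.447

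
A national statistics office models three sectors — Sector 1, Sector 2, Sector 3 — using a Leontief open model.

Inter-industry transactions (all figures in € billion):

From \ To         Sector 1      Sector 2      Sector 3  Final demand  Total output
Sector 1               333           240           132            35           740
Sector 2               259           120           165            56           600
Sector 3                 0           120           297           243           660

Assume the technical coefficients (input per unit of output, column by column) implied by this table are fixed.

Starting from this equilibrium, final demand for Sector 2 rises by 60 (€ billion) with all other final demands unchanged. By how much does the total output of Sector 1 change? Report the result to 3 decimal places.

Δx_1 = 126.316

Technical coefficients a_ij = z_ij / X_j:
  a_11 = 333/740 = 0.45, a_21 = 259/740 = 0.35, a_31 = 0/740 = 0.00
  a_12 = 240/600 = 0.40, a_22 = 120/600 = 0.20, a_32 = 120/600 = 0.20
  a_13 = 132/660 = 0.20, a_23 = 165/660 = 0.25, a_33 = 297/660 = 0.45
I − A =
  [   0.55    -0.40    -0.20]
  [  -0.35     0.80    -0.25]
  [   0.00    -0.20     0.55]
Cofactors of I−A, C_ij = (−1)^(i+j)·(minor ij) (rows/columns in the sector order above):
  C_11 = (0.80)(0.55) − (-0.25)(-0.20) = 0.3900
  C_12 = −[(-0.35)(0.55) − (-0.25)(0.00)] = 0.1925
  C_13 = (-0.35)(-0.20) − (0.80)(0.00) = 0.0700
  C_21 = −[(-0.40)(0.55) − (-0.20)(-0.20)] = 0.2600
  C_22 = (0.55)(0.55) − (-0.20)(0.00) = 0.3025
  C_23 = −[(0.55)(-0.20) − (-0.40)(0.00)] = 0.1100
  C_31 = (-0.40)(-0.25) − (-0.20)(0.80) = 0.2600
  C_32 = −[(0.55)(-0.25) − (-0.20)(-0.35)] = 0.2075
  C_33 = (0.55)(0.80) − (-0.40)(-0.35) = 0.3000
det(I−A) = Σ_j (I−A)_1j·C_1j = (0.55)(0.3900) + (-0.40)(0.1925) + (-0.20)(0.0700) = 0.1235
adj(I−A) = Cᵀ =
  [ 0.3900   0.2600   0.2600]
  [ 0.1925   0.3025   0.2075]
  [ 0.0700   0.1100   0.3000]
(I − A)⁻¹ = adj(I−A) / det(I−A) ≈
  [   3.1579     2.1053     2.1053]
  [   1.5587     2.4494     1.6802]
  [   0.5668     0.8907     2.4291]
Δx = (I − A)⁻¹ Δd with Δd having +60 in the Sector 2 component and 0 elsewhere.
So Δx_1 = L_12 · (+60), where L_12 = adj(I−A)_12 / det(I−A) = 0.2600 / 0.1235.
Δx_1 = 0.2600 × (+60) / 0.1235 = 15.60 / 0.1235 ≈ 126.316.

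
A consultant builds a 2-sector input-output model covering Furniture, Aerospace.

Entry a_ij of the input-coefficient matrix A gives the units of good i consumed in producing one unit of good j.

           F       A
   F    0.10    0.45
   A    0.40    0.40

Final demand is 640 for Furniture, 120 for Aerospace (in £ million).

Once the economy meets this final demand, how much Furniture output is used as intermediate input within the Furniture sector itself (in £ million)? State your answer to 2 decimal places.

I − A =
  [   0.90    -0.45]
  [  -0.40     0.60]
det(I−A) = (0.90)(0.60) − (-0.45)(-0.40) = 0.3600
adj(I−A) = [[0.60, 0.45], [0.40, 0.90]]
(I − A)⁻¹ = adj(I−A) / det(I−A) ≈
  [   1.6667     1.2500]
  [   1.1111     2.5000]
First solve x = (I − A)⁻¹ d = adj(I−A)·d / det(I−A); in particular x_F = (0.60·640 + 0.45·120) / 0.3600 = 438.00 / 0.3600 ≈ 1216.6667.
Intermediate flow from F to F: z_FF = a_FF · x_F = 0.10 × 438.00 / 0.3600 = 43.80 / 0.3600 ≈ 121.67.

z_FF = 121.67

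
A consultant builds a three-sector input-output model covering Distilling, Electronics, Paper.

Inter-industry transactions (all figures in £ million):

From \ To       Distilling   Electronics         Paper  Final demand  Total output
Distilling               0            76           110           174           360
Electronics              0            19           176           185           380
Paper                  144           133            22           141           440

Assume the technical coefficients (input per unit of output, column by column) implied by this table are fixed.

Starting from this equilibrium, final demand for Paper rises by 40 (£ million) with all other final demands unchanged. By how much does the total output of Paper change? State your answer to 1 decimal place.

Technical coefficients a_ij = z_ij / X_j:
  a_DD = 0/360 = 0.00, a_ED = 0/360 = 0.00, a_PD = 144/360 = 0.40
  a_DE = 76/380 = 0.20, a_EE = 19/380 = 0.05, a_PE = 133/380 = 0.35
  a_DP = 110/440 = 0.25, a_EP = 176/440 = 0.40, a_PP = 22/440 = 0.05
I − A =
  [   1.00    -0.20    -0.25]
  [   0.00     0.95    -0.40]
  [  -0.40    -0.35     0.95]
Cofactors of I−A, C_ij = (−1)^(i+j)·(minor ij) (rows/columns in the sector order above):
  C_11 = (0.95)(0.95) − (-0.40)(-0.35) = 0.7625
  C_12 = −[(0.00)(0.95) − (-0.40)(-0.40)] = 0.1600
  C_13 = (0.00)(-0.35) − (0.95)(-0.40) = 0.3800
  C_21 = −[(-0.20)(0.95) − (-0.25)(-0.35)] = 0.2775
  C_22 = (1.00)(0.95) − (-0.25)(-0.40) = 0.8500
  C_23 = −[(1.00)(-0.35) − (-0.20)(-0.40)] = 0.4300
  C_31 = (-0.20)(-0.40) − (-0.25)(0.95) = 0.3175
  C_32 = −[(1.00)(-0.40) − (-0.25)(0.00)] = 0.4000
  C_33 = (1.00)(0.95) − (-0.20)(0.00) = 0.9500
det(I−A) = Σ_j (I−A)_1j·C_1j = (1.00)(0.7625) + (-0.20)(0.1600) + (-0.25)(0.3800) = 0.6355
adj(I−A) = Cᵀ =
  [ 0.7625   0.2775   0.3175]
  [ 0.1600   0.8500   0.4000]
  [ 0.3800   0.4300   0.9500]
(I − A)⁻¹ = adj(I−A) / det(I−A) ≈
  [   1.1998     0.4367     0.4996]
  [   0.2518     1.3375     0.6294]
  [   0.5980     0.6766     1.4949]
Δx = (I − A)⁻¹ Δd with Δd having +40 in the Paper component and 0 elsewhere.
So Δx_P = L_PP · (+40), where L_PP = adj(I−A)_PP / det(I−A) = 0.9500 / 0.6355.
Δx_P = 0.9500 × (+40) / 0.6355 = 38.00 / 0.6355 ≈ 59.8.

Δx_P = 59.8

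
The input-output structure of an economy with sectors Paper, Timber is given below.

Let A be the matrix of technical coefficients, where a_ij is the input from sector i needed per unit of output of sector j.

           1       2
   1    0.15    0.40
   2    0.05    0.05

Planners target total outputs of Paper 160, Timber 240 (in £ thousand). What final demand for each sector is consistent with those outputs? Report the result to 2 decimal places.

I − A =
  [   0.85    -0.40]
  [  -0.05     0.95]
d = (I − A) x:
  d_1 = (+0.85)·160 + (-0.40)·240 = 40.00
  d_2 = (-0.05)·160 + (+0.95)·240 = 220.00

d_1 = 40.00, d_2 = 220.00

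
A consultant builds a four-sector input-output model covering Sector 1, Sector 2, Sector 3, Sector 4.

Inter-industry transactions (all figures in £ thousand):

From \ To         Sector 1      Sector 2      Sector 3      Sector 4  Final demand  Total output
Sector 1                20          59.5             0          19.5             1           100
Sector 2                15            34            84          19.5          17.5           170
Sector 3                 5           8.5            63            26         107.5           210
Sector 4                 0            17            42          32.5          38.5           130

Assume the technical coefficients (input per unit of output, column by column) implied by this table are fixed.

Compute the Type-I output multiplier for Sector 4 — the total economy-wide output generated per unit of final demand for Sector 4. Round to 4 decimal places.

Technical coefficients a_ij = z_ij / X_j:
  a_11 = 20/100 = 0.20, a_21 = 15/100 = 0.15, a_31 = 5/100 = 0.05, a_41 = 0/100 = 0.00
  a_12 = 59.5/170 = 0.35, a_22 = 34/170 = 0.20, a_32 = 8.5/170 = 0.05, a_42 = 17/170 = 0.10
  a_13 = 0/210 = 0.00, a_23 = 84/210 = 0.40, a_33 = 63/210 = 0.30, a_43 = 42/210 = 0.20
  a_14 = 19.5/130 = 0.15, a_24 = 19.5/130 = 0.15, a_34 = 26/130 = 0.20, a_44 = 32.5/130 = 0.25
I − A =
  [   0.80    -0.35     0.00    -0.15]
  [  -0.15     0.80    -0.40    -0.15]
  [  -0.05    -0.05     0.70    -0.20]
  [   0.00    -0.10    -0.20     0.75]
Compute the cofactors C_ij = (−1)^(i+j)·(3×3 minor ij) of I−A; the adjugate is their transpose:
adj(I−A) = Cᵀ =
  [ 0.353000   0.181750   0.145500   0.145750]
  [ 0.089250   0.386500   0.268500   0.166750]
  [ 0.037875   0.059875   0.426375   0.133250]
  [ 0.022000   0.067500   0.149500   0.388250]
det(I−A) = Σ_j (I−A)_1j·C_1j = (0.80)(0.353000) + (-0.35)(0.089250) + (0.00)(0.037875) + (-0.15)(0.022000) = 0.2478625
(I − A)⁻¹ = adj(I−A) / det(I−A) ≈
  [   1.42418     0.73327     0.58702     0.58803]
  [   0.36008     1.55933     1.08326     0.67275]
  [   0.15281     0.24157     1.72021     0.53760]
  [   0.08876     0.27233     0.60316     1.56639]
The output multiplier for sector j is the column-j sum of the Leontief inverse (I − A)⁻¹ = adj(I−A) / det(I−A).
Column 4 of adj(I−A): (0.145750, 0.166750, 0.133250, 0.388250); det(I−A) = 0.2478625.
m_4 = (0.145750 + 0.166750 + 0.133250 + 0.388250) / 0.2478625 = 0.834 / 0.2478625 ≈ 3.3648.

m_4 = 3.3648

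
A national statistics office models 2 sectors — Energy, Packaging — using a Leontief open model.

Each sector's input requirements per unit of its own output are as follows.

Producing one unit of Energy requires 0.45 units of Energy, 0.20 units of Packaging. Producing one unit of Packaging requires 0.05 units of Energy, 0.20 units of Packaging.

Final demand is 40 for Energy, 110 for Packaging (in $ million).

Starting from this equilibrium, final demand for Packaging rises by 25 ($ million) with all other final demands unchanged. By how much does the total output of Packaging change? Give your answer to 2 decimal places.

I − A =
  [   0.55    -0.05]
  [  -0.20     0.80]
det(I−A) = (0.55)(0.80) − (-0.05)(-0.20) = 0.4300
adj(I−A) = [[0.80, 0.05], [0.20, 0.55]]
(I − A)⁻¹ = adj(I−A) / det(I−A) ≈
  [   1.8605     0.1163]
  [   0.4651     1.2791]
Δx = (I − A)⁻¹ Δd with Δd having +25 in the Packaging component and 0 elsewhere.
So Δx_2 = L_22 · (+25), where L_22 = adj(I−A)_22 / det(I−A) = 0.55 / 0.4300.
Δx_2 = 0.55 × (+25) / 0.4300 = 13.75 / 0.4300 ≈ 31.98.

Δx_2 = 31.98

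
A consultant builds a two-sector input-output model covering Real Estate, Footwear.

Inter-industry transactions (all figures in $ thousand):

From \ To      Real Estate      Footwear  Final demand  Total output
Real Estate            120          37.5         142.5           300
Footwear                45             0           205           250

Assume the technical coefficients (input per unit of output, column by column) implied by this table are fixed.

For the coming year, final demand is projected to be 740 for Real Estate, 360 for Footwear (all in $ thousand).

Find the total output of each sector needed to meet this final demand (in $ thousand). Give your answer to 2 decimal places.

Technical coefficients a_ij = z_ij / X_j:
  a_11 = 120/300 = 0.40, a_21 = 45/300 = 0.15
  a_12 = 37.5/250 = 0.15, a_22 = 0/250 = 0.00
I − A =
  [   0.60    -0.15]
  [  -0.15     1.00]
det(I−A) = (0.60)(1.00) − (-0.15)(-0.15) = 0.5775
adj(I−A) = [[1.00, 0.15], [0.15, 0.60]]
(I − A)⁻¹ = adj(I−A) / det(I−A) ≈
  [   1.7316     0.2597]
  [   0.2597     1.0390]
x = (I − A)⁻¹ d = adj(I−A)·d / det(I−A), with det(I−A) = 0.5775:
  x_1 = (1.00·740 + 0.15·360) / 0.5775 = 794.00 / 0.5775 ≈ 1374.89
  x_2 = (0.15·740 + 0.60·360) / 0.5775 = 327.00 / 0.5775 ≈ 566.23

x_1 = 1374.89, x_2 = 566.23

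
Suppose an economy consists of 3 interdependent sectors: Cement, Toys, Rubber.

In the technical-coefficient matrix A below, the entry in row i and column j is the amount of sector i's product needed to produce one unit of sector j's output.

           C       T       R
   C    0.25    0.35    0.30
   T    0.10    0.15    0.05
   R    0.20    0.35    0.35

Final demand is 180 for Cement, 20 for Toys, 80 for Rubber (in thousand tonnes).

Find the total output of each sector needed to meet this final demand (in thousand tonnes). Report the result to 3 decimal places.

I − A =
  [   0.75    -0.35    -0.30]
  [  -0.10     0.85    -0.05]
  [  -0.20    -0.35     0.65]
Cofactors of I−A, C_ij = (−1)^(i+j)·(minor ij) (rows/columns in the sector order above):
  C_11 = (0.85)(0.65) − (-0.05)(-0.35) = 0.5350
  C_12 = −[(-0.10)(0.65) − (-0.05)(-0.20)] = 0.0750
  C_13 = (-0.10)(-0.35) − (0.85)(-0.20) = 0.2050
  C_21 = −[(-0.35)(0.65) − (-0.30)(-0.35)] = 0.3325
  C_22 = (0.75)(0.65) − (-0.30)(-0.20) = 0.4275
  C_23 = −[(0.75)(-0.35) − (-0.35)(-0.20)] = 0.3325
  C_31 = (-0.35)(-0.05) − (-0.30)(0.85) = 0.2725
  C_32 = −[(0.75)(-0.05) − (-0.30)(-0.10)] = 0.0675
  C_33 = (0.75)(0.85) − (-0.35)(-0.10) = 0.6025
det(I−A) = Σ_j (I−A)_1j·C_1j = (0.75)(0.5350) + (-0.35)(0.0750) + (-0.30)(0.2050) = 0.3135
adj(I−A) = Cᵀ =
  [ 0.5350   0.3325   0.2725]
  [ 0.0750   0.4275   0.0675]
  [ 0.2050   0.3325   0.6025]
(I − A)⁻¹ = adj(I−A) / det(I−A) ≈
  [   1.7065     1.0606     0.8692]
  [   0.2392     1.3636     0.2153]
  [   0.6539     1.0606     1.9219]
x = (I − A)⁻¹ d = adj(I−A)·d / det(I−A), with det(I−A) = 0.3135:
  x_C = (0.5350·180 + 0.3325·20 + 0.2725·80) / 0.3135 = 124.75 / 0.3135 ≈ 397.927
  x_T = (0.0750·180 + 0.4275·20 + 0.0675·80) / 0.3135 = 27.45 / 0.3135 ≈ 87.560
  x_R = (0.2050·180 + 0.3325·20 + 0.6025·80) / 0.3135 = 91.75 / 0.3135 ≈ 292.663

x_C = 397.927, x_T = 87.560, x_R = 292.663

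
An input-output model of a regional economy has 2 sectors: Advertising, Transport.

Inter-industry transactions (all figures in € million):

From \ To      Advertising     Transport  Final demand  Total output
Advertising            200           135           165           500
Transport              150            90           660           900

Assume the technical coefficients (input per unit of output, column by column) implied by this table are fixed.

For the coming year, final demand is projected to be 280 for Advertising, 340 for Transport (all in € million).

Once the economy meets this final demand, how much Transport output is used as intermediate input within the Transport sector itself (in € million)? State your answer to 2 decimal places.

z_22 = 58.18

Technical coefficients a_ij = z_ij / X_j:
  a_11 = 200/500 = 0.40, a_21 = 150/500 = 0.30
  a_12 = 135/900 = 0.15, a_22 = 90/900 = 0.10
I − A =
  [   0.60    -0.15]
  [  -0.30     0.90]
det(I−A) = (0.60)(0.90) − (-0.15)(-0.30) = 0.4950
adj(I−A) = [[0.90, 0.15], [0.30, 0.60]]
(I − A)⁻¹ = adj(I−A) / det(I−A) ≈
  [   1.8182     0.3030]
  [   0.6061     1.2121]
First solve x = (I − A)⁻¹ d = adj(I−A)·d / det(I−A); in particular x_2 = (0.30·280 + 0.60·340) / 0.4950 = 288.00 / 0.4950 ≈ 581.8182.
Intermediate flow from 2 to 2: z_22 = a_22 · x_2 = 0.10 × 288.00 / 0.4950 = 28.80 / 0.4950 ≈ 58.18.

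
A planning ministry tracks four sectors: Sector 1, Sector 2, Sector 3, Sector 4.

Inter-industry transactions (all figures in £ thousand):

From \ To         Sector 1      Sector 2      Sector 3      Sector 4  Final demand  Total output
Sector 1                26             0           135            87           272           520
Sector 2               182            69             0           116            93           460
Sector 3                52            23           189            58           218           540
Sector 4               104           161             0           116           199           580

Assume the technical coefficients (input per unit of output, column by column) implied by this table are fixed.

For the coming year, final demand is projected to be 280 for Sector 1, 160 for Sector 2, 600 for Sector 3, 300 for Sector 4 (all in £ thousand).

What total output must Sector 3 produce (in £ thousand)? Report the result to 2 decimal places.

x_3 = 1227.67

Technical coefficients a_ij = z_ij / X_j:
  a_11 = 26/520 = 0.05, a_21 = 182/520 = 0.35, a_31 = 52/520 = 0.10, a_41 = 104/520 = 0.20
  a_12 = 0/460 = 0.00, a_22 = 69/460 = 0.15, a_32 = 23/460 = 0.05, a_42 = 161/460 = 0.35
  a_13 = 135/540 = 0.25, a_23 = 0/540 = 0.00, a_33 = 189/540 = 0.35, a_43 = 0/540 = 0.00
  a_14 = 87/580 = 0.15, a_24 = 116/580 = 0.20, a_34 = 58/580 = 0.10, a_44 = 116/580 = 0.20
I − A =
  [   0.95     0.00    -0.25    -0.15]
  [  -0.35     0.85     0.00    -0.20]
  [  -0.10    -0.05     0.65    -0.10]
  [  -0.20    -0.35     0.00     0.80]
Compute the cofactors C_ij = (−1)^(i+j)·(3×3 minor ij) of I−A; the adjugate is their transpose:
adj(I−A) = Cᵀ =
  [ 0.396500   0.052875   0.152500   0.106625]
  [ 0.208000   0.449500   0.080000   0.161375]
  [ 0.106250   0.075000   0.535625   0.105625]
  [ 0.190125   0.209875   0.073125   0.499250]
det(I−A) = Σ_j (I−A)_1j·C_1j = (0.95)(0.396500) + (0.00)(0.208000) + (-0.25)(0.106250) + (-0.15)(0.190125) = 0.32159375
(I − A)⁻¹ = adj(I−A) / det(I−A) ≈
  [   1.2329     0.1644     0.4742     0.3316]
  [   0.6468     1.3977     0.2488     0.5018]
  [   0.3304     0.2332     1.6655     0.3284]
  [   0.5912     0.6526     0.2274     1.5524]
x = (I − A)⁻¹ d = adj(I−A)·d / det(I−A), with det(I−A) = 0.32159375:
  x_1 = (0.396500·280 + 0.052875·160 + 0.152500·600 + 0.106625·300) / 0.32159375 = 242.9675 / 0.32159375 ≈ 755.51
  x_2 = (0.208000·280 + 0.449500·160 + 0.080000·600 + 0.161375·300) / 0.32159375 = 226.5725 / 0.32159375 ≈ 704.53
  x_3 = (0.106250·280 + 0.075000·160 + 0.535625·600 + 0.105625·300) / 0.32159375 = 394.8125 / 0.32159375 ≈ 1227.67
  x_4 = (0.190125·280 + 0.209875·160 + 0.073125·600 + 0.499250·300) / 0.32159375 = 280.465 / 0.32159375 ≈ 872.11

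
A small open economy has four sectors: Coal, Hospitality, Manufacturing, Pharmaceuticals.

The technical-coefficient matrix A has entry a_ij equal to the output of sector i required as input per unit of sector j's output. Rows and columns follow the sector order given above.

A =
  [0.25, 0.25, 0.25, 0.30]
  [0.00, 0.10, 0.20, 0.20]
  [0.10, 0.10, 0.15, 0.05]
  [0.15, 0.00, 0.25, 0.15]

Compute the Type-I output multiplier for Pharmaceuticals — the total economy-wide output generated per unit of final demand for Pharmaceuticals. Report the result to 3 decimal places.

m_4 = 2.657

I − A =
  [   0.75    -0.25    -0.25    -0.30]
  [   0.00     0.90    -0.20    -0.20]
  [  -0.10    -0.10     0.85    -0.05]
  [  -0.15     0.00    -0.25     0.85]
Compute the cofactors C_ij = (−1)^(i+j)·(3×3 minor ij) of I−A; the adjugate is their transpose:
adj(I−A) = Cᵀ =
  [ 0.617000   0.206250   0.313750   0.284750]
  [ 0.049000   0.463625   0.163500   0.136000]
  [ 0.086250   0.082375   0.525750   0.080750]
  [ 0.134250   0.060625   0.210000   0.531250]
det(I−A) = Σ_j (I−A)_1j·C_1j = (0.75)(0.617000) + (-0.25)(0.049000) + (-0.25)(0.086250) + (-0.30)(0.134250) = 0.3886625
(I − A)⁻¹ = adj(I−A) / det(I−A) ≈
  [   1.5875     0.5307     0.8073     0.7326]
  [   0.1261     1.1929     0.4207     0.3499]
  [   0.2219     0.2119     1.3527     0.2078]
  [   0.3454     0.1560     0.5403     1.3669]
The output multiplier for sector j is the column-j sum of the Leontief inverse (I − A)⁻¹ = adj(I−A) / det(I−A).
Column 4 of adj(I−A): (0.284750, 0.136000, 0.080750, 0.531250); det(I−A) = 0.3886625.
m_4 = (0.284750 + 0.136000 + 0.080750 + 0.531250) / 0.3886625 = 1.03275 / 0.3886625 ≈ 2.657.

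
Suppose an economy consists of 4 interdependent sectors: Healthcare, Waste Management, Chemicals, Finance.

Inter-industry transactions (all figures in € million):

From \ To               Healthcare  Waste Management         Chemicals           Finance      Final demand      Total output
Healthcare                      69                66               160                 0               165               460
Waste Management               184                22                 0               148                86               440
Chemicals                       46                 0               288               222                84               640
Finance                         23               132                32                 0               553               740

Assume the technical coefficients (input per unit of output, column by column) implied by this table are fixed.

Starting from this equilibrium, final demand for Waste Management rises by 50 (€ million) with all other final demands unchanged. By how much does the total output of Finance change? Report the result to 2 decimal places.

Δx_F = 20.48

Technical coefficients a_ij = z_ij / X_j:
  a_HH = 69/460 = 0.15, a_WH = 184/460 = 0.40, a_CH = 46/460 = 0.10, a_FH = 23/460 = 0.05
  a_HW = 66/440 = 0.15, a_WW = 22/440 = 0.05, a_CW = 0/440 = 0.00, a_FW = 132/440 = 0.30
  a_HC = 160/640 = 0.25, a_WC = 0/640 = 0.00, a_CC = 288/640 = 0.45, a_FC = 32/640 = 0.05
  a_HF = 0/740 = 0.00, a_WF = 148/740 = 0.20, a_CF = 222/740 = 0.30, a_FF = 0/740 = 0.00
I − A =
  [   0.85    -0.15    -0.25     0.00]
  [  -0.40     0.95     0.00    -0.20]
  [  -0.10     0.00     0.55    -0.30]
  [  -0.05    -0.30    -0.05     1.00]
Compute the cofactors C_ij = (−1)^(i+j)·(3×3 minor ij) of I−A; the adjugate is their transpose:
adj(I−A) = Cᵀ =
  [ 0.475250   0.102750   0.224000   0.087750]
  [ 0.220500   0.426000   0.111000   0.118500]
  [ 0.139250   0.093750   0.695000   0.227250]
  [ 0.096875   0.137625   0.079250   0.387375]
det(I−A) = Σ_j (I−A)_1j·C_1j = (0.85)(0.475250) + (-0.15)(0.220500) + (-0.25)(0.139250) + (0.00)(0.096875) = 0.336075
(I − A)⁻¹ = adj(I−A) / det(I−A) ≈
  [   1.4141     0.3057     0.6665     0.2611]
  [   0.6561     1.2676     0.3303     0.3526]
  [   0.4143     0.2790     2.0680     0.6762]
  [   0.2883     0.4095     0.2358     1.1526]
Δx = (I − A)⁻¹ Δd with Δd having +50 in the Waste Management component and 0 elsewhere.
So Δx_F = L_FW · (+50), where L_FW = adj(I−A)_FW / det(I−A) = 0.137625 / 0.336075.
Δx_F = 0.137625 × (+50) / 0.336075 = 6.88125 / 0.336075 ≈ 20.48.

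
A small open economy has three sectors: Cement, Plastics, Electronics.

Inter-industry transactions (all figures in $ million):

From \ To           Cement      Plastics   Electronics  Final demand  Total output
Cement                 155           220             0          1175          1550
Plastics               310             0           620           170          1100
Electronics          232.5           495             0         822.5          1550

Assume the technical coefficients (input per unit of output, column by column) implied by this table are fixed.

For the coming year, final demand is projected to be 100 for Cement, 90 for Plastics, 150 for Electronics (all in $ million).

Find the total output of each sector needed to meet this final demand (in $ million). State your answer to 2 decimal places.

x_C = 163.27, x_P = 234.69, x_E = 280.10

Technical coefficients a_ij = z_ij / X_j:
  a_CC = 155/1550 = 0.10, a_PC = 310/1550 = 0.20, a_EC = 232.5/1550 = 0.15
  a_CP = 220/1100 = 0.20, a_PP = 0/1100 = 0.00, a_EP = 495/1100 = 0.45
  a_CE = 0/1550 = 0.00, a_PE = 620/1550 = 0.40, a_EE = 0/1550 = 0.00
I − A =
  [   0.90    -0.20     0.00]
  [  -0.20     1.00    -0.40]
  [  -0.15    -0.45     1.00]
Cofactors of I−A, C_ij = (−1)^(i+j)·(minor ij) (rows/columns in the sector order above):
  C_11 = (1.00)(1.00) − (-0.40)(-0.45) = 0.8200
  C_12 = −[(-0.20)(1.00) − (-0.40)(-0.15)] = 0.2600
  C_13 = (-0.20)(-0.45) − (1.00)(-0.15) = 0.2400
  C_21 = −[(-0.20)(1.00) − (0.00)(-0.45)] = 0.2000
  C_22 = (0.90)(1.00) − (0.00)(-0.15) = 0.9000
  C_23 = −[(0.90)(-0.45) − (-0.20)(-0.15)] = 0.4350
  C_31 = (-0.20)(-0.40) − (0.00)(1.00) = 0.0800
  C_32 = −[(0.90)(-0.40) − (0.00)(-0.20)] = 0.3600
  C_33 = (0.90)(1.00) − (-0.20)(-0.20) = 0.8600
det(I−A) = Σ_j (I−A)_1j·C_1j = (0.90)(0.8200) + (-0.20)(0.2600) + (0.00)(0.2400) = 0.6860
adj(I−A) = Cᵀ =
  [ 0.8200   0.2000   0.0800]
  [ 0.2600   0.9000   0.3600]
  [ 0.2400   0.4350   0.8600]
(I − A)⁻¹ = adj(I−A) / det(I−A) ≈
  [   1.1953     0.2915     0.1166]
  [   0.3790     1.3120     0.5248]
  [   0.3499     0.6341     1.2536]
x = (I − A)⁻¹ d = adj(I−A)·d / det(I−A), with det(I−A) = 0.6860:
  x_C = (0.8200·100 + 0.2000·90 + 0.0800·150) / 0.6860 = 112.00 / 0.6860 ≈ 163.27
  x_P = (0.2600·100 + 0.9000·90 + 0.3600·150) / 0.6860 = 161.00 / 0.6860 ≈ 234.69
  x_E = (0.2400·100 + 0.4350·90 + 0.8600·150) / 0.6860 = 192.15 / 0.6860 ≈ 280.10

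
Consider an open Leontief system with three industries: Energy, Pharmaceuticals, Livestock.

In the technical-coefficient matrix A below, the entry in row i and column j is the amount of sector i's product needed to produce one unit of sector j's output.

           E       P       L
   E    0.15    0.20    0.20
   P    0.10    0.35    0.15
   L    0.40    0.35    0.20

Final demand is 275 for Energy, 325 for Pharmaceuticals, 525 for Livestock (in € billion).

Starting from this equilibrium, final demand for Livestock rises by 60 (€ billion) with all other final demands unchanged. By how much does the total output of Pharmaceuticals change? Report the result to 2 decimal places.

I − A =
  [   0.85    -0.20    -0.20]
  [  -0.10     0.65    -0.15]
  [  -0.40    -0.35     0.80]
Cofactors of I−A, C_ij = (−1)^(i+j)·(minor ij) (rows/columns in the sector order above):
  C_11 = (0.65)(0.80) − (-0.15)(-0.35) = 0.4675
  C_12 = −[(-0.10)(0.80) − (-0.15)(-0.40)] = 0.1400
  C_13 = (-0.10)(-0.35) − (0.65)(-0.40) = 0.2950
  C_21 = −[(-0.20)(0.80) − (-0.20)(-0.35)] = 0.2300
  C_22 = (0.85)(0.80) − (-0.20)(-0.40) = 0.6000
  C_23 = −[(0.85)(-0.35) − (-0.20)(-0.40)] = 0.3775
  C_31 = (-0.20)(-0.15) − (-0.20)(0.65) = 0.1600
  C_32 = −[(0.85)(-0.15) − (-0.20)(-0.10)] = 0.1475
  C_33 = (0.85)(0.65) − (-0.20)(-0.10) = 0.5325
det(I−A) = Σ_j (I−A)_1j·C_1j = (0.85)(0.4675) + (-0.20)(0.1400) + (-0.20)(0.2950) = 0.310375
adj(I−A) = Cᵀ =
  [ 0.4675   0.2300   0.1600]
  [ 0.1400   0.6000   0.1475]
  [ 0.2950   0.3775   0.5325]
(I − A)⁻¹ = adj(I−A) / det(I−A) ≈
  [   1.5062     0.7410     0.5155]
  [   0.4511     1.9331     0.4752]
  [   0.9505     1.2163     1.7157]
Δx = (I − A)⁻¹ Δd with Δd having +60 in the Livestock component and 0 elsewhere.
So Δx_P = L_PL · (+60), where L_PL = adj(I−A)_PL / det(I−A) = 0.1475 / 0.310375.
Δx_P = 0.1475 × (+60) / 0.310375 = 8.85 / 0.310375 ≈ 28.51.

Δx_P = 28.51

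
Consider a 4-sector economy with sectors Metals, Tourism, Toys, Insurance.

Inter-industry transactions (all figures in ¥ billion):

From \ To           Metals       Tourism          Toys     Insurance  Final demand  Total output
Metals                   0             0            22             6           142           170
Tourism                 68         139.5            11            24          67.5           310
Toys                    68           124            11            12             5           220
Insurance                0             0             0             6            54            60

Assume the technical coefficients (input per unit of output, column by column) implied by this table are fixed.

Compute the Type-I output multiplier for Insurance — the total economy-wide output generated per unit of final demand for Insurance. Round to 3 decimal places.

m_4 = 3.042

Technical coefficients a_ij = z_ij / X_j:
  a_11 = 0/170 = 0.00, a_21 = 68/170 = 0.40, a_31 = 68/170 = 0.40, a_41 = 0/170 = 0.00
  a_12 = 0/310 = 0.00, a_22 = 139.5/310 = 0.45, a_32 = 124/310 = 0.40, a_42 = 0/310 = 0.00
  a_13 = 22/220 = 0.10, a_23 = 11/220 = 0.05, a_33 = 11/220 = 0.05, a_43 = 0/220 = 0.00
  a_14 = 6/60 = 0.10, a_24 = 24/60 = 0.40, a_34 = 12/60 = 0.20, a_44 = 6/60 = 0.10
I − A =
  [   1.00     0.00    -0.10    -0.10]
  [  -0.40     0.55    -0.05    -0.40]
  [  -0.40    -0.40     0.95    -0.20]
  [   0.00     0.00     0.00     0.90]
Compute the cofactors C_ij = (−1)^(i+j)·(3×3 minor ij) of I−A; the adjugate is their transpose:
adj(I−A) = Cᵀ =
  [ 0.45225   0.03600   0.04950   0.07725]
  [ 0.36000   0.81900   0.08100   0.42200]
  [ 0.34200   0.36000   0.49500   0.30800]
  [ 0.00000   0.00000   0.00000   0.46450]
det(I−A) = Σ_j (I−A)_1j·C_1j = (1.00)(0.45225) + (0.00)(0.36000) + (-0.10)(0.34200) + (-0.10)(0.00000) = 0.41805
(I − A)⁻¹ = adj(I−A) / det(I−A) ≈
  [   1.0818     0.0861     0.1184     0.1848]
  [   0.8611     1.9591     0.1938     1.0094]
  [   0.8181     0.8611     1.1841     0.7368]
  [   0.0000     0.0000     0.0000     1.1111]
The output multiplier for sector j is the column-j sum of the Leontief inverse (I − A)⁻¹ = adj(I−A) / det(I−A).
Column 4 of adj(I−A): (0.07725, 0.42200, 0.30800, 0.46450); det(I−A) = 0.41805.
m_4 = (0.07725 + 0.42200 + 0.30800 + 0.46450) / 0.41805 = 1.27175 / 0.41805 ≈ 3.042.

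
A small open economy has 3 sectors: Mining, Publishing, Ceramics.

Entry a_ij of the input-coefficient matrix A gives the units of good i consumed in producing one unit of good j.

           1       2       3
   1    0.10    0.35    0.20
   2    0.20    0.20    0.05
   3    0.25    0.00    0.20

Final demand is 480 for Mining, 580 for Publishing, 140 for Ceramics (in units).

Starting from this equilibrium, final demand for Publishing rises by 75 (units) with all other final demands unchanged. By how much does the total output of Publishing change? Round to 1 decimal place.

Δx_2 = 105.7

I − A =
  [   0.90    -0.35    -0.20]
  [  -0.20     0.80    -0.05]
  [  -0.25     0.00     0.80]
Cofactors of I−A, C_ij = (−1)^(i+j)·(minor ij) (rows/columns in the sector order above):
  C_11 = (0.80)(0.80) − (-0.05)(0.00) = 0.6400
  C_12 = −[(-0.20)(0.80) − (-0.05)(-0.25)] = 0.1725
  C_13 = (-0.20)(0.00) − (0.80)(-0.25) = 0.2000
  C_21 = −[(-0.35)(0.80) − (-0.20)(0.00)] = 0.2800
  C_22 = (0.90)(0.80) − (-0.20)(-0.25) = 0.6700
  C_23 = −[(0.90)(0.00) − (-0.35)(-0.25)] = 0.0875
  C_31 = (-0.35)(-0.05) − (-0.20)(0.80) = 0.1775
  C_32 = −[(0.90)(-0.05) − (-0.20)(-0.20)] = 0.0850
  C_33 = (0.90)(0.80) − (-0.35)(-0.20) = 0.6500
det(I−A) = Σ_j (I−A)_1j·C_1j = (0.90)(0.6400) + (-0.35)(0.1725) + (-0.20)(0.2000) = 0.475625
adj(I−A) = Cᵀ =
  [ 0.6400   0.2800   0.1775]
  [ 0.1725   0.6700   0.0850]
  [ 0.2000   0.0875   0.6500]
(I − A)⁻¹ = adj(I−A) / det(I−A) ≈
  [   1.3456     0.5887     0.3732]
  [   0.3627     1.4087     0.1787]
  [   0.4205     0.1840     1.3666]
Δx = (I − A)⁻¹ Δd with Δd having +75 in the Publishing component and 0 elsewhere.
So Δx_2 = L_22 · (+75), where L_22 = adj(I−A)_22 / det(I−A) = 0.6700 / 0.475625.
Δx_2 = 0.6700 × (+75) / 0.475625 = 50.25 / 0.475625 ≈ 105.7.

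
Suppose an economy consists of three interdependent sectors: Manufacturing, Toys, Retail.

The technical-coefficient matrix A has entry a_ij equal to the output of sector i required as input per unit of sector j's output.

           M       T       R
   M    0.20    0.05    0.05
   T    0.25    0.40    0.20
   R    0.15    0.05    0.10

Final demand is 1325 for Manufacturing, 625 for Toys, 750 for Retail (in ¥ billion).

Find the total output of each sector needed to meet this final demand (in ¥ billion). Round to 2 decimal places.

I − A =
  [   0.80    -0.05    -0.05]
  [  -0.25     0.60    -0.20]
  [  -0.15    -0.05     0.90]
Cofactors of I−A, C_ij = (−1)^(i+j)·(minor ij) (rows/columns in the sector order above):
  C_11 = (0.60)(0.90) − (-0.20)(-0.05) = 0.5300
  C_12 = −[(-0.25)(0.90) − (-0.20)(-0.15)] = 0.2550
  C_13 = (-0.25)(-0.05) − (0.60)(-0.15) = 0.1025
  C_21 = −[(-0.05)(0.90) − (-0.05)(-0.05)] = 0.0475
  C_22 = (0.80)(0.90) − (-0.05)(-0.15) = 0.7125
  C_23 = −[(0.80)(-0.05) − (-0.05)(-0.15)] = 0.0475
  C_31 = (-0.05)(-0.20) − (-0.05)(0.60) = 0.0400
  C_32 = −[(0.80)(-0.20) − (-0.05)(-0.25)] = 0.1725
  C_33 = (0.80)(0.60) − (-0.05)(-0.25) = 0.4675
det(I−A) = Σ_j (I−A)_1j·C_1j = (0.80)(0.5300) + (-0.05)(0.2550) + (-0.05)(0.1025) = 0.406125
adj(I−A) = Cᵀ =
  [ 0.5300   0.0475   0.0400]
  [ 0.2550   0.7125   0.1725]
  [ 0.1025   0.0475   0.4675]
(I − A)⁻¹ = adj(I−A) / det(I−A) ≈
  [   1.3050     0.1170     0.0985]
  [   0.6279     1.7544     0.4247]
  [   0.2524     0.1170     1.1511]
x = (I − A)⁻¹ d = adj(I−A)·d / det(I−A), with det(I−A) = 0.406125:
  x_M = (0.5300·1325 + 0.0475·625 + 0.0400·750) / 0.406125 = 761.9375 / 0.406125 ≈ 1876.12
  x_T = (0.2550·1325 + 0.7125·625 + 0.1725·750) / 0.406125 = 912.5625 / 0.406125 ≈ 2247.00
  x_R = (0.1025·1325 + 0.0475·625 + 0.4675·750) / 0.406125 = 516.125 / 0.406125 ≈ 1270.85

x_M = 1876.12, x_T = 2247.00, x_R = 1270.85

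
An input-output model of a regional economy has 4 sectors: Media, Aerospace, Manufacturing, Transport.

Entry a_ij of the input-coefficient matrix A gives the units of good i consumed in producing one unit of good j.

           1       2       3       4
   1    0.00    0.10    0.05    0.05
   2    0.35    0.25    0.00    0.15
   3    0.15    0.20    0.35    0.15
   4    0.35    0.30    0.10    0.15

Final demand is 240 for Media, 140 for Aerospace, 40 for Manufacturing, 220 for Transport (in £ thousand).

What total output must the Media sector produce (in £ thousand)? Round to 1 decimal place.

I − A =
  [   1.00    -0.10    -0.05    -0.05]
  [  -0.35     0.75     0.00    -0.15]
  [  -0.15    -0.20     0.65    -0.15]
  [  -0.35    -0.30    -0.10     0.85]
Compute the cofactors C_ij = (−1)^(i+j)·(3×3 minor ij) of I−A; the adjugate is their transpose:
adj(I−A) = Cᵀ =
  [ 0.370875   0.075250   0.034875   0.041250]
  [ 0.224500   0.516375   0.034250   0.110375]
  [ 0.214000   0.231750   0.539125   0.148625]
  [ 0.257125   0.240500   0.089875   0.455625]
det(I−A) = Σ_j (I−A)_1j·C_1j = (1.00)(0.370875) + (-0.10)(0.224500) + (-0.05)(0.214000) + (-0.05)(0.257125) = 0.32486875
(I − A)⁻¹ = adj(I−A) / det(I−A) ≈
  [   1.1416     0.2316     0.1074     0.1270]
  [   0.6910     1.5895     0.1054     0.3398]
  [   0.6587     0.7134     1.6595     0.4575]
  [   0.7915     0.7403     0.2767     1.4025]
x = (I − A)⁻¹ d = adj(I−A)·d / det(I−A), with det(I−A) = 0.32486875:
  x_1 = (0.370875·240 + 0.075250·140 + 0.034875·40 + 0.041250·220) / 0.32486875 = 110.015 / 0.32486875 ≈ 338.6
  x_2 = (0.224500·240 + 0.516375·140 + 0.034250·40 + 0.110375·220) / 0.32486875 = 151.825 / 0.32486875 ≈ 467.3
  x_3 = (0.214000·240 + 0.231750·140 + 0.539125·40 + 0.148625·220) / 0.32486875 = 138.0675 / 0.32486875 ≈ 425.0
  x_4 = (0.257125·240 + 0.240500·140 + 0.089875·40 + 0.455625·220) / 0.32486875 = 199.2125 / 0.32486875 ≈ 613.2

x_1 = 338.6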